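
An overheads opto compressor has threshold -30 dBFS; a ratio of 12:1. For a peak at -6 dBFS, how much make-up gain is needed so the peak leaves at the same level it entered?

22 dB

Without make-up, output = threshold + overshoot/12 = -30 + 2 = -28 dBFS.
Gap to target: 22 dB.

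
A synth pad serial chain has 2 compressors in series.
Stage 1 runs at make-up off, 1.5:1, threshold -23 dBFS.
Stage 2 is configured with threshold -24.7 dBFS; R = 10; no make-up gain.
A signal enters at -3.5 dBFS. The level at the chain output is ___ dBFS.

-23.23 dBFS

Stage 1: -3.5 dBFS is 19.5 dB over -23 dBFS; at 1.5:1 that becomes 13 dB over, giving -10 dBFS.
Stage 2: overshoot 14.7 dB → 14.7/10 = 1.47 dB → -23.23 dBFS.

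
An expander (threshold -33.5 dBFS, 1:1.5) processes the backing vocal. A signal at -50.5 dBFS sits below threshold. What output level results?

-59 dBFS

Below threshold, a 1:1.5 expander applies gain = (1.5−1)×(T − x) of attenuation.
(1.5−1) × 17 = 8.5 dB, so output = -50.5 − 8.5 = -59 dBFS.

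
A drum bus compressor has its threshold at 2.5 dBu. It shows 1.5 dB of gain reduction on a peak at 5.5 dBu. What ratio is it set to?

2:1

Input overshoot = 5.5 − 2.5 = 3 dB.
Output overshoot = 3 − 1.5 = 1.5 dB.
Ratio = input overshoot / output overshoot = 3 / 1.5 = 2.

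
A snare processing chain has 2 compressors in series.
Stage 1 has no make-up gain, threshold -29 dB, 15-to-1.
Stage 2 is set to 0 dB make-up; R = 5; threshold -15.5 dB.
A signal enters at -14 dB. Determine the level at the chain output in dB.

Stage 1: -14 dB is 15 dB over -29 dB; at 15:1 that becomes 1 dB over, giving -28 dB.
Stage 2: -28 dB ≤ -15.5 dB, so stage 2 doesn't engage; output -28 dB.

-28 dB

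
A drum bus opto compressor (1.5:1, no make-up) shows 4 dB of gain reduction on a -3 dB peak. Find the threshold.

-15 dB

Input is 12 dB above T (since output overshoot × R = input overshoot: (-7 − T)·1.5 = -3 − T gives T = -15 dB).
Check: -15 + (-3 − (-15))/1.5 = -15 + 8 = -7 dB. ✓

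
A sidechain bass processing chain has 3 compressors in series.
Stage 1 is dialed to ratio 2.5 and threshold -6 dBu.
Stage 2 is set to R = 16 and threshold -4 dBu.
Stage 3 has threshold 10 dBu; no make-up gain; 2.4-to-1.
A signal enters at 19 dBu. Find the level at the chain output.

-3.5 dBu

Stage 1: overshoot 25 dB → 25/2.5 = 10 dB → 4 dBu.
Stage 2: 8 dB above -4 dBu, reduced 16:1 to 0.5 dB above → -3.5 dBu.
Stage 3: below threshold (-3.5 ≤ 10); passes unchanged; output -3.5 dBu.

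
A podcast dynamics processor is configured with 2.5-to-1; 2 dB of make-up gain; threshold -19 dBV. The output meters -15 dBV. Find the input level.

-14 dBV

Remove make-up: -15 − 2 = -17 dBV.
The compressed level sits -17 − (-19) = 2 dB over threshold.
Before 2.5:1 compression the overshoot was 2 × 2.5 = 5 dB, so input = -19 + 5 = -14 dBV.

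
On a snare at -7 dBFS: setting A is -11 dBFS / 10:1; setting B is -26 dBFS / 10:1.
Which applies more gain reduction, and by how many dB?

A: overshoot 4 dB → output overshoot 0.4 dB → GR 3.6 dB.
B: overshoot 19 dB → output overshoot 1.9 dB → GR 17.1 dB.
B reduces 13.5 dB more.

B, by 13.5 dB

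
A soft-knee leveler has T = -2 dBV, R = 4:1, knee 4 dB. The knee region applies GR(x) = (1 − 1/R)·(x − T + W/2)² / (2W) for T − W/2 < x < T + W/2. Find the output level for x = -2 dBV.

x − T + W/2 = -2 − (-2) + 2 = 2.
GR = (1 − 1/4) × 2² / 8 = 0.75 × 4 / 8 = 0.375 dB.
Output = -2 − 0.375 = -2.375 dBV.

-2.375 dBV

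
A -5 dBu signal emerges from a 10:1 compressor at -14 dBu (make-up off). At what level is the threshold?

-15 dBu

Let T be the threshold. Output overshoot = (input overshoot)/R, so -14 − T = (-5 − T)/10.
10·(-14 − T) = -5 − T → 9·T = -140 − (-5) = -135.
T = -135/9 = -15 dBu.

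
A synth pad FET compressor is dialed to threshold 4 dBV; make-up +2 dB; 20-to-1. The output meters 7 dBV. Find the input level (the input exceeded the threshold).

24 dBV

Remove make-up: 7 − 2 = 5 dBV.
That's 1 dB above the 4 dBV threshold.
Undo the ratio: input overshoot = 1 × 20 = 20 dB, giving input = 24 dBV.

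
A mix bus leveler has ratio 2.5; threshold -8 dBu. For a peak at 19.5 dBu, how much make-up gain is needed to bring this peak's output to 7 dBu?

Without make-up, output = threshold + overshoot/2.5 = -8 + 11 = 3 dBu.
Gap to target: 4 dB.

4 dB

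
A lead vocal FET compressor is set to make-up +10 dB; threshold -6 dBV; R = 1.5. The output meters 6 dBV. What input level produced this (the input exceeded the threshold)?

-3 dBV

Remove make-up: 6 − 10 = -4 dBV.
That's 2 dB above the -6 dBV threshold.
Input overshoot = R × output overshoot = 3 dB → input = -6 + 3 = -3 dBV.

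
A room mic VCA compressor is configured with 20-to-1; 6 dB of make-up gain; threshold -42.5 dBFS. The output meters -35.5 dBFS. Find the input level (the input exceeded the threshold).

Stripping the +6 dB make-up gives -41.5 dBFS at the gain stage.
The compressed level sits -41.5 − (-42.5) = 1 dB over threshold.
Undo the ratio: input overshoot = 1 × 20 = 20 dB, giving input = -22.5 dBFS.

-22.5 dBFS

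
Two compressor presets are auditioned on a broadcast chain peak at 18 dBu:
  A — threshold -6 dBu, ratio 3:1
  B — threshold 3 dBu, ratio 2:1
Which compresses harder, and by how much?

A, by 8.5 dB

A: overshoot 24 dB → output overshoot 8 dB → GR 16 dB.
B: overshoot 15 dB → output overshoot 7.5 dB → GR 7.5 dB.
A reduces 8.5 dB more.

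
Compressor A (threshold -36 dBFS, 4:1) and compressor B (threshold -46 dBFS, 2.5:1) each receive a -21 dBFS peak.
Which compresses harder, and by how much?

B, by 3.75 dB

A: GR = 15 − 15/4 = 11.25 dB.
B: GR = 25 − 25/2.5 = 15 dB.
B reduces 3.75 dB more.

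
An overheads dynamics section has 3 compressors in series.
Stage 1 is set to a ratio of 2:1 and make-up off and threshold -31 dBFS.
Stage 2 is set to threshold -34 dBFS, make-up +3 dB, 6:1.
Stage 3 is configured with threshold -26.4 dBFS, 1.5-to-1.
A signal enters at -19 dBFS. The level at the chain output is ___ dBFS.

Stage 1: 12 dB above -31 dBFS, reduced 2:1 to 6 dB above → -25 dBFS.
Stage 2: overshoot 9 dB → 9/6 = 1.5 dB → -32.5 dBFS; +3 dB make-up → -29.5 dBFS.
Stage 3: -29.5 dBFS ≤ -26.4 dBFS, so stage 3 doesn't engage; output -29.5 dBFS.

-29.5 dBFS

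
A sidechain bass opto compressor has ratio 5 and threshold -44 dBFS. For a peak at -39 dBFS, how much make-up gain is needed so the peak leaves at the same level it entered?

4 dB

Overshoot 5 dB → 5/5 = 1 dB after compression, so the compressed level is -44 + 1 = -43 dBFS.
Make-up = target − compressed = -39 − (-43) = 4 dB.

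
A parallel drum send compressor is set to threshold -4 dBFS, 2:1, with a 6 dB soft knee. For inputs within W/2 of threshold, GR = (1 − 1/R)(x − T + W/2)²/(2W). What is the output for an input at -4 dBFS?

x − T + W/2 = -4 − (-4) + 3 = 3.
GR = (1 − 1/2) × 3² / 12 = 0.5 × 9 / 12 = 0.375 dB.
Output = -4 − 0.375 = -4.375 dBFS.

-4.375 dBFS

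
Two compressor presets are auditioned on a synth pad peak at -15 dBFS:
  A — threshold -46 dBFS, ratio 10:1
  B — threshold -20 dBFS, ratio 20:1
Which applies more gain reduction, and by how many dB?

A: 31 dB over, compressed to 3.1 dB over, so 27.9 dB of GR.
B: 5 dB over, compressed to 0.25 dB over, so 4.75 dB of GR.
A applies 23.15 dB more gain reduction.

A, by 23.15 dB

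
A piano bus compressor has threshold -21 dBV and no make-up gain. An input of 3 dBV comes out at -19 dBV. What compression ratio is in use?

Input overshoot = 3 − (-21) = 24 dB; output overshoot = -19 − (-21) = 2 dB.
Ratio = 24 / 2 = 12.

12:1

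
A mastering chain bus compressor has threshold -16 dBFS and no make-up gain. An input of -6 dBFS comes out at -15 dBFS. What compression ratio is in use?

10:1

Input overshoot = -6 − (-16) = 10 dB; output overshoot = -15 − (-16) = 1 dB.
Ratio = 10 / 1 = 10.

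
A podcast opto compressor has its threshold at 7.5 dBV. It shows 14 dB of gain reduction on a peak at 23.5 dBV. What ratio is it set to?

8:1

Input overshoot = 23.5 − 7.5 = 16 dB.
Output overshoot = 16 − 14 = 2 dB.
Ratio = input overshoot / output overshoot = 16 / 2 = 8.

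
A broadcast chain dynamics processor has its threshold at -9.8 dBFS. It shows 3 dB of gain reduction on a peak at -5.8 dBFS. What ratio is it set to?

4:1

Input overshoot = -5.8 − (-9.8) = 4 dB.
Output overshoot = 4 − 3 = 1 dB.
Ratio = input overshoot / output overshoot = 4 / 1 = 4.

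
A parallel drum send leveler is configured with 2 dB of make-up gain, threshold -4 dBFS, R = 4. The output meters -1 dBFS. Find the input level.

0 dBFS

Remove make-up: -1 − 2 = -3 dBFS.
Post-compression overshoot = -3 − (-4) = 1 dB.
Input overshoot = R × output overshoot = 4 dB → input = -4 + 4 = 0 dBFS.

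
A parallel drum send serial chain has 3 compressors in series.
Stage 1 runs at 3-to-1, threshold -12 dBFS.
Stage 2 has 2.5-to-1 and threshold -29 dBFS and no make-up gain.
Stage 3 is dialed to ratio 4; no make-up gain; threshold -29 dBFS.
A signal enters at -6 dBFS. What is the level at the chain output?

Stage 1: overshoot 6 dB → 6/3 = 2 dB → -10 dBFS.
Stage 2: 19 dB above -29 dBFS, reduced 2.5:1 to 7.6 dB above → -21.4 dBFS.
Stage 3: overshoot 7.6 dB → 7.6/4 = 1.9 dB → -27.1 dBFS.

-27.1 dBFS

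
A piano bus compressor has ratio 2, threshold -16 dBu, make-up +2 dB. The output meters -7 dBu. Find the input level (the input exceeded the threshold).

-2 dBu

Remove make-up: -7 − 2 = -9 dBu.
Post-compression overshoot = -9 − (-16) = 7 dB.
Undo the ratio: input overshoot = 7 × 2 = 14 dB, giving input = -2 dBu.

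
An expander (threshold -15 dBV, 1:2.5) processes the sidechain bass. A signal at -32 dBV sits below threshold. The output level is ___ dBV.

Undershoot = (-15) − (-32) = 17 dB.
At 1:2.5, that expands to 42.5 dB under threshold.
Output = -15 − 42.5 = -57.5 dBV.

-57.5 dBV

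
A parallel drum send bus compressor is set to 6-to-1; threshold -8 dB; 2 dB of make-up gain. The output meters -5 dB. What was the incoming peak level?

Stripping the +2 dB make-up gives -7 dB at the gain stage.
That's 1 dB above the -8 dB threshold.
Input overshoot = R × output overshoot = 6 dB → input = -8 + 6 = -2 dB.

-2 dB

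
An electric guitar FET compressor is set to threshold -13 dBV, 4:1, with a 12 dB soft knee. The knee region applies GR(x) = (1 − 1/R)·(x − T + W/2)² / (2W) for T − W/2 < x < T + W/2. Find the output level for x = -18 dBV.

x − T + W/2 = -18 − (-13) + 6 = 1.
GR = (1 − 1/4) × 1² / 24 = 0.75 × 1 / 24 = 0.03125 dB.
Output = -18 − 0.03125 = -18.03125 dBV.

-18.03125 dBV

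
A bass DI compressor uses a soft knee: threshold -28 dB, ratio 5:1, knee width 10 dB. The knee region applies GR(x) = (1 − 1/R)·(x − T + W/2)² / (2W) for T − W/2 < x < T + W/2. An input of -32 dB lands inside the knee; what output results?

-32.04 dB

x − T + W/2 = -32 − (-28) + 5 = 1.
GR = (1 − 1/5) × 1² / 20 = 0.8 × 1 / 20 = 0.04 dB.
Output = -32 − 0.04 = -32.04 dB.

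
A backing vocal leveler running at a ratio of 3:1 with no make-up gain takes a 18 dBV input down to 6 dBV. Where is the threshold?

0 dBV

Input is 18 dB above T (since output overshoot × R = input overshoot: (6 − T)·3 = 18 − T gives T = 0 dBV).
Check: 0 + (18 − 0)/3 = 0 + 6 = 6 dBV. ✓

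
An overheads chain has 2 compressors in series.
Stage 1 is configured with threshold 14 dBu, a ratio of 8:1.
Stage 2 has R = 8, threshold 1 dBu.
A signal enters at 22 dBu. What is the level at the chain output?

2.75 dBu

Stage 1: 8 dB above 14 dBu, reduced 8:1 to 1 dB above → 15 dBu.
Stage 2: 15 dBu is 14 dB over 1 dBu; at 8:1 that becomes 1.75 dB over, giving 2.75 dBu.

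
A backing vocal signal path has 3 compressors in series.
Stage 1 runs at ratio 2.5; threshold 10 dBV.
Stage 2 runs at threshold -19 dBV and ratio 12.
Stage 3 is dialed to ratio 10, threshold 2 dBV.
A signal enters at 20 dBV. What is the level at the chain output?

Stage 1: 20 dBV is 10 dB over 10 dBV; at 2.5:1 that becomes 4 dB over, giving 14 dBV.
Stage 2: 14 dBV is 33 dB over -19 dBV; at 12:1 that becomes 2.75 dB over, giving -16.25 dBV.
Stage 3: below threshold (-16.25 ≤ 2); passes unchanged; output -16.25 dBV.

-16.25 dBV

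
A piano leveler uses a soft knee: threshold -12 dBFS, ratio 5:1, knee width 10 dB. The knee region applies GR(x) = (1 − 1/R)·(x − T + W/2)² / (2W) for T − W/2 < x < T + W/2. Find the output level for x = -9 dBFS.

x − T + W/2 = -9 − (-12) + 5 = 8.
GR = (1 − 1/5) × 8² / 20 = 0.8 × 64 / 20 = 2.56 dB.
Output = -9 − 2.56 = -11.56 dBFS.

-11.56 dBFS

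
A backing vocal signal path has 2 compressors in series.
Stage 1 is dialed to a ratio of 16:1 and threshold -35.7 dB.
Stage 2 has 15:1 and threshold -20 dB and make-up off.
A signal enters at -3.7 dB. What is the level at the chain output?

-33.7 dB

Stage 1: overshoot 32 dB → 32/16 = 2 dB → -33.7 dB.
Stage 2: -33.7 dB ≤ -20 dB, so stage 2 doesn't engage; output -33.7 dB.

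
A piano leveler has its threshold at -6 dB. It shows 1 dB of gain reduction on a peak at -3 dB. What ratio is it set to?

Input overshoot = -3 − (-6) = 3 dB.
Output overshoot = 3 − 1 = 2 dB.
Ratio = input overshoot / output overshoot = 3 / 2 = 1.5.

1.5:1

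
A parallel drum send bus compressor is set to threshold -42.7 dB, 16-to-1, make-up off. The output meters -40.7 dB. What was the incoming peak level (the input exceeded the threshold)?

-10.7 dB

That's 2 dB above the -42.7 dB threshold.
Undo the ratio: input overshoot = 2 × 16 = 32 dB, giving input = -10.7 dB.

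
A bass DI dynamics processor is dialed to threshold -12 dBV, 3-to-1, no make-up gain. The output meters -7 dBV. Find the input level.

3 dBV

The compressed level sits -7 − (-12) = 5 dB over threshold.
Undo the ratio: input overshoot = 5 × 3 = 15 dB, giving input = 3 dBV.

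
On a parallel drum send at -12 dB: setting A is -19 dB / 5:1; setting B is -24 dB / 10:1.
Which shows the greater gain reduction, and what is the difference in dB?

A: GR = 7 − 7/5 = 5.6 dB.
B: GR = 12 − 12/10 = 10.8 dB.
B reduces 5.2 dB more.

B, by 5.2 dB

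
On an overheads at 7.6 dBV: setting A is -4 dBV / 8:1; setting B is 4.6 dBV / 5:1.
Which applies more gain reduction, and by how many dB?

A, by 7.75 dB

A: overshoot 11.6 dB → output overshoot 1.45 dB → GR 10.15 dB.
B: overshoot 3 dB → output overshoot 0.6 dB → GR 2.4 dB.
Difference: 7.75 dB in favour of A.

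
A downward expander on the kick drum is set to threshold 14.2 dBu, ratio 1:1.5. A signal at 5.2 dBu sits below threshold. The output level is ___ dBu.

Undershoot = 14.2 − 5.2 = 9 dB.
At 1:1.5, that expands to 13.5 dB under threshold.
Output = 14.2 − 13.5 = 0.7 dBu.

0.7 dBu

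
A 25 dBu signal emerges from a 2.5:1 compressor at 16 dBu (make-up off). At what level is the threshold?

10 dBu

Gain reduction = 25 − 16 = 9 dB; output overshoot = GR / (R − 1) = 9 / 1.5 = 6 dB.
Threshold = output − output overshoot = 16 − 6 = 10 dBu.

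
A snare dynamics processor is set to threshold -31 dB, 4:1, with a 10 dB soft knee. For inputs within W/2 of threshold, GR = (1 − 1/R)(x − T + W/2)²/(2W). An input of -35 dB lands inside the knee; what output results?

x − T + W/2 = -35 − (-31) + 5 = 1.
GR = (1 − 1/4) × 1² / 20 = 0.75 × 1 / 20 = 0.0375 dB.
Output = -35 − 0.0375 = -35.0375 dB.

-35.0375 dB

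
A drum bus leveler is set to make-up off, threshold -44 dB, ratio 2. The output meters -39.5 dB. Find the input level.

Post-compression overshoot = -39.5 − (-44) = 4.5 dB.
Before 2:1 compression the overshoot was 4.5 × 2 = 9 dB, so input = -44 + 9 = -35 dB.

-35 dB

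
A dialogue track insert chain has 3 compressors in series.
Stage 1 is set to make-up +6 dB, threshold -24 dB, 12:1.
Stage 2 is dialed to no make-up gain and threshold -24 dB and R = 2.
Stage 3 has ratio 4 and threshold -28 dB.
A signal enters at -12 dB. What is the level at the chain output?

-26.125 dB

Stage 1: -12 dB is 12 dB over -24 dB; at 12:1 that becomes 1 dB over, giving -23 dB; +6 dB make-up → -17 dB.
Stage 2: overshoot 7 dB → 7/2 = 3.5 dB → -20.5 dB.
Stage 3: overshoot 7.5 dB → 7.5/4 = 1.875 dB → -26.125 dB.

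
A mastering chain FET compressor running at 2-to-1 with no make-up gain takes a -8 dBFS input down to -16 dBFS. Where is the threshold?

-24 dBFS

Gain reduction = -8 − (-16) = 8 dB; output overshoot = GR / (R − 1) = 8 / 1 = 8 dB.
Threshold = output − output overshoot = -16 − 8 = -24 dBFS.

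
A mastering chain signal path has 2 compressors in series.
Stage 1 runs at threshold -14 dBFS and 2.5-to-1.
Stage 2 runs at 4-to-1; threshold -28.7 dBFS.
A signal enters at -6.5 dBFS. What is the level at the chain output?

-24.275 dBFS

Stage 1: -6.5 dBFS is 7.5 dB over -14 dBFS; at 2.5:1 that becomes 3 dB over, giving -11 dBFS.
Stage 2: 17.7 dB above -28.7 dBFS, reduced 4:1 to 4.425 dB above → -24.275 dBFS.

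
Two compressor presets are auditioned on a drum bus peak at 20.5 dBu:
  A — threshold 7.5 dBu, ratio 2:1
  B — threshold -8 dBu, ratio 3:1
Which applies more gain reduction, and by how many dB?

A: GR = 13 − 13/2 = 6.5 dB.
B: GR = 28.5 − 28.5/3 = 19 dB.
B applies 12.5 dB more gain reduction.

B, by 12.5 dB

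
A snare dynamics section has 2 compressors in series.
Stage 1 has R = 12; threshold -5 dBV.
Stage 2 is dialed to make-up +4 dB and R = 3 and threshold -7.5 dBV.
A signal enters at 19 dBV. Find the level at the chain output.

Stage 1: overshoot 24 dB → 24/12 = 2 dB → -3 dBV.
Stage 2: -3 dBV is 4.5 dB over -7.5 dBV; at 3:1 that becomes 1.5 dB over, giving -6 dBV; +4 dB make-up → -2 dBV.

-2 dBV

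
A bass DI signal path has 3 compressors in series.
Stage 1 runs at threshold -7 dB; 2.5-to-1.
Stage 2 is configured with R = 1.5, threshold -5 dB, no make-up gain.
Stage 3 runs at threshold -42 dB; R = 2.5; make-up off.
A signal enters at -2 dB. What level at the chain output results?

-27.2 dB

Stage 1: -2 dB is 5 dB over -7 dB; at 2.5:1 that becomes 2 dB over, giving -5 dB.
Stage 2: -5 dB is at or below the -5 dB threshold — no compression; output -5 dB.
Stage 3: overshoot 37 dB → 37/2.5 = 14.8 dB → -27.2 dB.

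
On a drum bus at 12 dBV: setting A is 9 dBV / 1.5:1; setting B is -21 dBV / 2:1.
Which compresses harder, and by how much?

B, by 15.5 dB

A: overshoot 3 dB → output overshoot 2 dB → GR 1 dB.
B: overshoot 33 dB → output overshoot 16.5 dB → GR 16.5 dB.
Difference: 15.5 dB in favour of B.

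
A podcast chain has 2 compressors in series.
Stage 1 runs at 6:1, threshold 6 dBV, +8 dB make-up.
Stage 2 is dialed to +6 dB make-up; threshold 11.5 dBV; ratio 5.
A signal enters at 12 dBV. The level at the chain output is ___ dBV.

Stage 1: overshoot 6 dB → 6/6 = 1 dB → 7 dBV; +8 dB make-up → 15 dBV.
Stage 2: 3.5 dB above 11.5 dBV, reduced 5:1 to 0.7 dB above → 12.2 dBV; +6 dB make-up → 18.2 dBV.

18.2 dBV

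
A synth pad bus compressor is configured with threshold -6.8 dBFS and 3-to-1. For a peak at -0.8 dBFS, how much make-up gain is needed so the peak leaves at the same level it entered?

4 dB

The peak compresses to -6.8 + 6/3 = -4.8 dBFS.
To reach -0.8 dBFS requires -0.8 − (-4.8) = 4 dB of make-up.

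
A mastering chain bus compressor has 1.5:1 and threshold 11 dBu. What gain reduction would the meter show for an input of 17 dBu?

2 dB

Overshoot = 17 − 11 = 6 dB.
At 1.5:1, output sits 6/1.5 = 4 dB above threshold.
So the signal is attenuated by 6 − 4 = 2 dB.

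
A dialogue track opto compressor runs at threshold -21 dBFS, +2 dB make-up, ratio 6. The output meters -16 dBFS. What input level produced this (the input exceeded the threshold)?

Before make-up, the level was -16 − 2 = -18 dBFS.
Post-compression overshoot = -18 − (-21) = 3 dB.
Input overshoot = R × output overshoot = 18 dB → input = -21 + 18 = -3 dBFS.

-3 dBFS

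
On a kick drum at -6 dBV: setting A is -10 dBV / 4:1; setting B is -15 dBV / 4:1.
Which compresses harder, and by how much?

A: overshoot 4 dB → output overshoot 1 dB → GR 3 dB.
B: overshoot 9 dB → output overshoot 2.25 dB → GR 6.75 dB.
B applies 3.75 dB more gain reduction.

B, by 3.75 dB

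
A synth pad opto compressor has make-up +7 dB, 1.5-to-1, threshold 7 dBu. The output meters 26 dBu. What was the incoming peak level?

Remove make-up: 26 − 7 = 19 dBu.
Post-compression overshoot = 19 − 7 = 12 dB.
Before 1.5:1 compression the overshoot was 12 × 1.5 = 18 dB, so input = 7 + 18 = 25 dBu.

25 dBu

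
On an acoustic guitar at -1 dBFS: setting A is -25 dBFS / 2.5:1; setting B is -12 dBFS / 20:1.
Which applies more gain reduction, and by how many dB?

A: GR = 24 − 24/2.5 = 14.4 dB.
B: GR = 11 − 11/20 = 10.45 dB.
A reduces 3.95 dB more.

A, by 3.95 dB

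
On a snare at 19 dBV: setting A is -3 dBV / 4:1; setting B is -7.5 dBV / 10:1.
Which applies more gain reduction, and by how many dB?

B, by 7.35 dB

A: overshoot 22 dB → output overshoot 5.5 dB → GR 16.5 dB.
B: overshoot 26.5 dB → output overshoot 2.65 dB → GR 23.85 dB.
Difference: 7.35 dB in favour of B.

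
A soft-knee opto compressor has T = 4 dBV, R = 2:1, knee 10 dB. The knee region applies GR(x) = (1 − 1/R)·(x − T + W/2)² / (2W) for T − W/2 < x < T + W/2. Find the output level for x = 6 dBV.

4.775 dBV

x − T + W/2 = 6 − 4 + 5 = 7.
GR = (1 − 1/2) × 7² / 20 = 0.5 × 49 / 20 = 1.225 dB.
Output = 6 − 1.225 = 4.775 dBV.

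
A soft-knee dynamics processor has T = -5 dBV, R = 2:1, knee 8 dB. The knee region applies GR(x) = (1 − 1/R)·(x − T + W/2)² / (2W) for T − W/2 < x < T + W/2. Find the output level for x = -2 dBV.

x − T + W/2 = -2 − (-5) + 4 = 7.
GR = (1 − 1/2) × 7² / 16 = 0.5 × 49 / 16 = 1.53125 dB.
Output = -2 − 1.53125 = -3.53125 dBV.

-3.53125 dBV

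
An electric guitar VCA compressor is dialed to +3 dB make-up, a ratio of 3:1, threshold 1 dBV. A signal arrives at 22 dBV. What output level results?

11 dBV

Overshoot: 22 − 1 = 21 dB.
The 21 dB excess becomes 7 dB after 3:1 reduction.
Output = 1 + 7 = 8 dBV; make-up adds 3 dB, giving 11 dBV.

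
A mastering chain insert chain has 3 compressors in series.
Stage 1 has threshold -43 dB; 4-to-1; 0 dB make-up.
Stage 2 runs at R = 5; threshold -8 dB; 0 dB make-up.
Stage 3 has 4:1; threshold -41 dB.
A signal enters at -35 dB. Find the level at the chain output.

Stage 1: overshoot 8 dB → 8/4 = 2 dB → -41 dB.
Stage 2: -41 dB ≤ -8 dB, so stage 2 doesn't engage; output -41 dB.
Stage 3: -41 dB ≤ -41 dB, so stage 3 doesn't engage; output -41 dB.

-41 dB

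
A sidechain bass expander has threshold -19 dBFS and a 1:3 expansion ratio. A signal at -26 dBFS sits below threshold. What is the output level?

The input is 7 dB below the -19 dBFS threshold.
A 1:3 expander multiplies undershoot by 3: 7 × 3 = 21 dB below threshold.
Output = -19 − 21 = -40 dBFS.

-40 dBFS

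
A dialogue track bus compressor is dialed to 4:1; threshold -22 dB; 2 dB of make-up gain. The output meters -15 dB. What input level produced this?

-2 dB

Stripping the +2 dB make-up gives -17 dB at the gain stage.
Post-compression overshoot = -17 − (-22) = 5 dB.
Undo the ratio: input overshoot = 5 × 4 = 20 dB, giving input = -2 dB.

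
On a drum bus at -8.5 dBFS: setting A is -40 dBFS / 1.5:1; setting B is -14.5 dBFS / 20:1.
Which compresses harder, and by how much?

A: GR = 31.5 − 31.5/1.5 = 10.5 dB.
B: GR = 6 − 6/20 = 5.7 dB.
Difference: 4.8 dB in favour of A.

A, by 4.8 dB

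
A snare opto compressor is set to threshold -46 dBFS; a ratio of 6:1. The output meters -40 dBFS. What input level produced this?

The compressed level sits -40 − (-46) = 6 dB over threshold.
Undo the ratio: input overshoot = 6 × 6 = 36 dB, giving input = -10 dBFS.

-10 dBFS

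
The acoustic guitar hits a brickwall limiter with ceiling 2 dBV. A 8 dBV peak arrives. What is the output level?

2 dBV

At ∞:1, everything above 2 dBV is held at the ceiling.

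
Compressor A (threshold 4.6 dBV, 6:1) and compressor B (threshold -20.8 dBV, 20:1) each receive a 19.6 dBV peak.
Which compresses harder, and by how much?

B, by 25.88 dB

A: GR = 15 − 15/6 = 12.5 dB.
B: GR = 40.4 − 40.4/20 = 38.38 dB.
B applies 25.88 dB more gain reduction.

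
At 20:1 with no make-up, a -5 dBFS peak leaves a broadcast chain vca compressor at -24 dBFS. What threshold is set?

Gain reduction = -5 − (-24) = 19 dB; output overshoot = GR / (R − 1) = 19 / 19 = 1 dB.
Threshold = output − output overshoot = -24 − 1 = -25 dBFS.

-25 dBFS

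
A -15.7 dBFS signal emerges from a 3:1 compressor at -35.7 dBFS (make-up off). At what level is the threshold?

Let T be the threshold. Output overshoot = (input overshoot)/R, so -35.7 − T = (-15.7 − T)/3.
3·(-35.7 − T) = -15.7 − T → 2·T = -107.1 − (-15.7) = -91.4.
T = -91.4/2 = -45.7 dBFS.

-45.7 dBFS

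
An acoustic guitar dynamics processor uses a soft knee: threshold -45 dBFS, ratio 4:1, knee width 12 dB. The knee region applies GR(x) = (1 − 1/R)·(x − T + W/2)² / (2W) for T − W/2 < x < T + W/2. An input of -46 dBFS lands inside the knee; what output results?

-46.78125 dBFS

x − T + W/2 = -46 − (-45) + 6 = 5.
GR = (1 − 1/4) × 5² / 24 = 0.75 × 25 / 24 = 0.78125 dB.
Output = -46 − 0.78125 = -46.78125 dBFS.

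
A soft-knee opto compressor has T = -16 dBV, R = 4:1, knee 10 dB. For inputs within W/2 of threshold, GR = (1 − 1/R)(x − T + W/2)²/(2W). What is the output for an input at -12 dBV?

x − T + W/2 = -12 − (-16) + 5 = 9.
GR = (1 − 1/4) × 9² / 20 = 0.75 × 81 / 20 = 3.0375 dB.
Output = -12 − 3.0375 = -15.0375 dBV.

-15.0375 dBV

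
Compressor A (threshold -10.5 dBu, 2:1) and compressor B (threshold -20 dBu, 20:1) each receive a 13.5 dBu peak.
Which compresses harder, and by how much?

B, by 19.825 dB

A: overshoot 24 dB → output overshoot 12 dB → GR 12 dB.
B: overshoot 33.5 dB → output overshoot 1.675 dB → GR 31.825 dB.
B reduces 19.825 dB more.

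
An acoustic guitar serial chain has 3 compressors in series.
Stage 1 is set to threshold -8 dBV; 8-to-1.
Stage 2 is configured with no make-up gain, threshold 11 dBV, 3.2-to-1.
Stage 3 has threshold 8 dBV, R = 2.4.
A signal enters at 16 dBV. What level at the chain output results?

Stage 1: 16 dBV is 24 dB over -8 dBV; at 8:1 that becomes 3 dB over, giving -5 dBV.
Stage 2: -5 dBV is at or below the 11 dBV threshold — no compression; output -5 dBV.
Stage 3: -5 dBV ≤ 8 dBV, so stage 3 doesn't engage; output -5 dBV.

-5 dBV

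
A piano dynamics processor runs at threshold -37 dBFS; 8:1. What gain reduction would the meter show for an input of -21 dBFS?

14 dB

The signal is 16 dB above threshold.
After 8:1 compression the overshoot becomes 16/8 = 2 dB.
GR = overshoot in − overshoot out = 16 − 2 = 14 dB.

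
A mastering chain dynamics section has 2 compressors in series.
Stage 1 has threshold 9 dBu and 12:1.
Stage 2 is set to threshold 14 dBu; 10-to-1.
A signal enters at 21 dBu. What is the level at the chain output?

Stage 1: overshoot 12 dB → 12/12 = 1 dB → 10 dBu.
Stage 2: 10 dBu is at or below the 14 dBu threshold — no compression; output 10 dBu.

10 dBu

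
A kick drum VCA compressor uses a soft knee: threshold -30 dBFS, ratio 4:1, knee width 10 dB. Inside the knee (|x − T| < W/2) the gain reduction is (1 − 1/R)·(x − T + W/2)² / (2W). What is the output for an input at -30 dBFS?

-30.9375 dBFS

x − T + W/2 = -30 − (-30) + 5 = 5.
GR = (1 − 1/4) × 5² / 20 = 0.75 × 25 / 20 = 0.9375 dB.
Output = -30 − 0.9375 = -30.9375 dBFS.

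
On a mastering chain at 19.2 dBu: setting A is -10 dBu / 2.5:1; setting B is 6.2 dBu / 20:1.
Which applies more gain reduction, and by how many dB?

A, by 5.17 dB

A: 29.2 dB over, compressed to 11.68 dB over, so 17.52 dB of GR.
B: 13 dB over, compressed to 0.65 dB over, so 12.35 dB of GR.
A applies 5.17 dB more gain reduction.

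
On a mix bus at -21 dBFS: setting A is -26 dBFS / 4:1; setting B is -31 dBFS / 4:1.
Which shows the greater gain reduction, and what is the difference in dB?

B, by 3.75 dB

A: 5 dB over, compressed to 1.25 dB over, so 3.75 dB of GR.
B: 10 dB over, compressed to 2.5 dB over, so 7.5 dB of GR.
B reduces 3.75 dB more.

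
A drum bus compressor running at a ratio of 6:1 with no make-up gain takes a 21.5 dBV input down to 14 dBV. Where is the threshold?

12.5 dBV

Gain reduction = 21.5 − 14 = 7.5 dB; output overshoot = GR / (R − 1) = 7.5 / 5 = 1.5 dB.
Threshold = output − output overshoot = 14 − 1.5 = 12.5 dBV.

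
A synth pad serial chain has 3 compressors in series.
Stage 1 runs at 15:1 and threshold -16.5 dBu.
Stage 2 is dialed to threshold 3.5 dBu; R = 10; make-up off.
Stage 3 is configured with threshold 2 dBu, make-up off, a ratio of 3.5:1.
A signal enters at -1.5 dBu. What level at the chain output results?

-15.5 dBu

Stage 1: overshoot 15 dB → 15/15 = 1 dB → -15.5 dBu.
Stage 2: -15.5 dBu ≤ 3.5 dBu, so stage 2 doesn't engage; output -15.5 dBu.
Stage 3: below threshold (-15.5 ≤ 2); passes unchanged; output -15.5 dBu.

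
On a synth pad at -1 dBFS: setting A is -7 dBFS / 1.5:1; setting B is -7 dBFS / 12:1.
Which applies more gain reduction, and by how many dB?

B, by 3.5 dB

A: GR = 6 − 6/1.5 = 2 dB.
B: GR = 6 − 6/12 = 5.5 dB.
B reduces 3.5 dB more.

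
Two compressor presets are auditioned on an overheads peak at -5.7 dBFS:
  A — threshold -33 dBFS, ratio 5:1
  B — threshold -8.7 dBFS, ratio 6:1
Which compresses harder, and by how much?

A: 27.3 dB over, compressed to 5.46 dB over, so 21.84 dB of GR.
B: 3 dB over, compressed to 0.5 dB over, so 2.5 dB of GR.
Difference: 19.34 dB in favour of A.

A, by 19.34 dB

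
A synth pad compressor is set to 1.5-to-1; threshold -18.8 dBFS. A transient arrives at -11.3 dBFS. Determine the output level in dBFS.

Overshoot: -11.3 − (-18.8) = 7.5 dB.
At 1.5:1 the overshoot is divided by 1.5, leaving 5 dB above threshold.
That puts the output at -13.8 dBFS.

-13.8 dBFS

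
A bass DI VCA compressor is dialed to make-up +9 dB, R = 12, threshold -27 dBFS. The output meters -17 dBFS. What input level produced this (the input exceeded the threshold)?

Before make-up, the level was -17 − 9 = -26 dBFS.
The compressed level sits -26 − (-27) = 1 dB over threshold.
Undo the ratio: input overshoot = 1 × 12 = 12 dB, giving input = -15 dBFS.

-15 dBFS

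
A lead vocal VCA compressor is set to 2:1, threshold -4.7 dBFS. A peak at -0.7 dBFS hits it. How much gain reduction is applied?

2 dB

Overshoot = -0.7 − (-4.7) = 4 dB.
At 2:1, output sits 4/2 = 2 dB above threshold.
So the signal is attenuated by 4 − 2 = 2 dB.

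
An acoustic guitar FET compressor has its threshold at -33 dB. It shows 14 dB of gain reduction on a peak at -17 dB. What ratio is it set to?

Input overshoot = -17 − (-33) = 16 dB.
Output overshoot = 16 − 14 = 2 dB.
Ratio = input overshoot / output overshoot = 16 / 2 = 8.

8:1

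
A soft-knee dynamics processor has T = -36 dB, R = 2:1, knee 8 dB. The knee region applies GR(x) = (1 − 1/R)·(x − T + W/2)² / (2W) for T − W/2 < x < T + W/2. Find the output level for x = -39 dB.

-39.03125 dB

x − T + W/2 = -39 − (-36) + 4 = 1.
GR = (1 − 1/2) × 1² / 16 = 0.5 × 1 / 16 = 0.03125 dB.
Output = -39 − 0.03125 = -39.03125 dB.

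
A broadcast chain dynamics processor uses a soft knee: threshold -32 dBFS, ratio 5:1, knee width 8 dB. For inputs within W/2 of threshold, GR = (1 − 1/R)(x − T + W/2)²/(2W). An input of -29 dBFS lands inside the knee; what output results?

x − T + W/2 = -29 − (-32) + 4 = 7.
GR = (1 − 1/5) × 7² / 16 = 0.8 × 49 / 16 = 2.45 dB.
Output = -29 − 2.45 = -31.45 dBFS.

-31.45 dBFS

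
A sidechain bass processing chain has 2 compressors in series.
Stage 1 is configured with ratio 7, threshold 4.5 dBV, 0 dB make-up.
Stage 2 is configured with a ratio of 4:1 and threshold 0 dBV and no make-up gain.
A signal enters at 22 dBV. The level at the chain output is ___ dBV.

Stage 1: 17.5 dB above 4.5 dBV, reduced 7:1 to 2.5 dB above → 7 dBV.
Stage 2: 7 dBV is 7 dB over 0 dBV; at 4:1 that becomes 1.75 dB over, giving 1.75 dBV.

1.75 dBV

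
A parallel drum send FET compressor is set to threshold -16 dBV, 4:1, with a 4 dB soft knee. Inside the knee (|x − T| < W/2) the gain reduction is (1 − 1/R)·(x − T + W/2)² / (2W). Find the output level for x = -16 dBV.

x − T + W/2 = -16 − (-16) + 2 = 2.
GR = (1 − 1/4) × 2² / 8 = 0.75 × 4 / 8 = 0.375 dB.
Output = -16 − 0.375 = -16.375 dBV.

-16.375 dBV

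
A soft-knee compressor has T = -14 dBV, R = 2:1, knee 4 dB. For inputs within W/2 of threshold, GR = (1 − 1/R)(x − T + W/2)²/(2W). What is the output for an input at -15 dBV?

x − T + W/2 = -15 − (-14) + 2 = 1.
GR = (1 − 1/2) × 1² / 8 = 0.5 × 1 / 8 = 0.0625 dB.
Output = -15 − 0.0625 = -15.0625 dBV.

-15.0625 dBV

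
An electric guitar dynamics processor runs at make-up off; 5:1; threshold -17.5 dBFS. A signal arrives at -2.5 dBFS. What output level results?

-14.5 dBFS

Overshoot: -2.5 − (-17.5) = 15 dB.
The 15 dB excess becomes 3 dB after 5:1 reduction.
Output = -17.5 + 3 = -14.5 dBFS.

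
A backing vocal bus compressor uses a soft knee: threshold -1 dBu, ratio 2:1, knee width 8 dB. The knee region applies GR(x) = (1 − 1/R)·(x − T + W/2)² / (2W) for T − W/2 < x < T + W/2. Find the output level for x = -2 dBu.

x − T + W/2 = -2 − (-1) + 4 = 3.
GR = (1 − 1/2) × 3² / 16 = 0.5 × 9 / 16 = 0.28125 dB.
Output = -2 − 0.28125 = -2.28125 dBu.

-2.28125 dBu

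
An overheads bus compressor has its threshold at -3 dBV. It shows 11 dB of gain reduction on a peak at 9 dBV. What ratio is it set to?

12:1

Input overshoot = 9 − (-3) = 12 dB.
Output overshoot = 12 − 11 = 1 dB.
Ratio = input overshoot / output overshoot = 12 / 1 = 12.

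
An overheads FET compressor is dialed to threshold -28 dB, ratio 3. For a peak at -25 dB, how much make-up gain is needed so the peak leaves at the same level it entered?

2 dB

Without make-up, output = threshold + overshoot/3 = -28 + 1 = -27 dB.
Gap to target: 2 dB.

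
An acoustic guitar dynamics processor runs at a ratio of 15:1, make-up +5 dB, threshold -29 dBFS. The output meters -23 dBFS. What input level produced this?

-14 dBFS

Stripping the +5 dB make-up gives -28 dBFS at the gain stage.
That's 1 dB above the -29 dBFS threshold.
Before 15:1 compression the overshoot was 1 × 15 = 15 dB, so input = -29 + 15 = -14 dBFS.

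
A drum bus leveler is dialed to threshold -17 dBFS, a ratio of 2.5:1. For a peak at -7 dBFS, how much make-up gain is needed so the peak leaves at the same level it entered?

The peak compresses to -17 + 10/2.5 = -13 dBFS.
To reach -7 dBFS requires -7 − (-13) = 6 dB of make-up.

6 dB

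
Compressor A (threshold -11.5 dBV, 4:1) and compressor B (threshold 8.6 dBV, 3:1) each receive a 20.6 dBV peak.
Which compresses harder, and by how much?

A: GR = 32.1 − 32.1/4 = 24.075 dB.
B: GR = 12 − 12/3 = 8 dB.
A applies 16.075 dB more gain reduction.

A, by 16.075 dB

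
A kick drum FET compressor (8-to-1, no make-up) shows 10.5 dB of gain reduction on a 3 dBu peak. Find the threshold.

-9 dBu

Gain reduction = 3 − (-7.5) = 10.5 dB; output overshoot = GR / (R − 1) = 10.5 / 7 = 1.5 dB.
Threshold = output − output overshoot = -7.5 − 1.5 = -9 dBu.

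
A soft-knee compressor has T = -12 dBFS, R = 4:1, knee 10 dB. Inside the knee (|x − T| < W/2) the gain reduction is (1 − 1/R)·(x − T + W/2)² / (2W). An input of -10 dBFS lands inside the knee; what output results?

-11.8375 dBFS

x − T + W/2 = -10 − (-12) + 5 = 7.
GR = (1 − 1/4) × 7² / 20 = 0.75 × 49 / 20 = 1.8375 dB.
Output = -10 − 1.8375 = -11.8375 dBFS.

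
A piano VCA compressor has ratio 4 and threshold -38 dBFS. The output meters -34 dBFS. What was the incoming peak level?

-22 dBFS

The compressed level sits -34 − (-38) = 4 dB over threshold.
Before 4:1 compression the overshoot was 4 × 4 = 16 dB, so input = -38 + 16 = -22 dBFS.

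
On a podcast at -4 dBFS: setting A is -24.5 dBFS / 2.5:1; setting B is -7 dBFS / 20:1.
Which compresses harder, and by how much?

A: overshoot 20.5 dB → output overshoot 8.2 dB → GR 12.3 dB.
B: overshoot 3 dB → output overshoot 0.15 dB → GR 2.85 dB.
A reduces 9.45 dB more.

A, by 9.45 dB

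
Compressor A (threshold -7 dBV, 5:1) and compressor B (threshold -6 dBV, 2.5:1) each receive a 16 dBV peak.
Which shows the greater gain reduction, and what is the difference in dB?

A, by 5.2 dB

A: overshoot 23 dB → output overshoot 4.6 dB → GR 18.4 dB.
B: overshoot 22 dB → output overshoot 8.8 dB → GR 13.2 dB.
A reduces 5.2 dB more.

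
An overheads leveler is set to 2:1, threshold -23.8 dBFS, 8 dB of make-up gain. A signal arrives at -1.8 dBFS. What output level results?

-4.8 dBFS

The input is 22 dB above the -23.8 dBFS threshold.
2:1 compression reduces that to 22/2 = 11 dB over.
So the level is -23.8 + 11 = -12.8 dBFS; make-up adds 8 dB, giving -4.8 dBFS.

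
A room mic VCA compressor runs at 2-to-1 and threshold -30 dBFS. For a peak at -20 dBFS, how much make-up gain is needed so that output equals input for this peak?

5 dB

Overshoot 10 dB → 10/2 = 5 dB after compression, so the compressed level is -30 + 5 = -25 dBFS.
Make-up = target − compressed = -20 − (-25) = 5 dB.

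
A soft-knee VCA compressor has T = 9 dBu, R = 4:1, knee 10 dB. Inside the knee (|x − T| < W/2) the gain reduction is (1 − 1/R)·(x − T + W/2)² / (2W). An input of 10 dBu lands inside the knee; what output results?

8.65 dBu

x − T + W/2 = 10 − 9 + 5 = 6.
GR = (1 − 1/4) × 6² / 20 = 0.75 × 36 / 20 = 1.35 dB.
Output = 10 − 1.35 = 8.65 dBu.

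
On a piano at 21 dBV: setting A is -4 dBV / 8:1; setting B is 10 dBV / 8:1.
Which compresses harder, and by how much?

A, by 12.25 dB

A: GR = 25 − 25/8 = 21.875 dB.
B: GR = 11 − 11/8 = 9.625 dB.
Difference: 12.25 dB in favour of A.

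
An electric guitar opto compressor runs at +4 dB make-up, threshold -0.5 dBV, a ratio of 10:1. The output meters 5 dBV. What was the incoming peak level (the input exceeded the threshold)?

Before make-up, the level was 5 − 4 = 1 dBV.
That's 1.5 dB above the -0.5 dBV threshold.
Before 10:1 compression the overshoot was 1.5 × 10 = 15 dB, so input = -0.5 + 15 = 14.5 dBV.

14.5 dBV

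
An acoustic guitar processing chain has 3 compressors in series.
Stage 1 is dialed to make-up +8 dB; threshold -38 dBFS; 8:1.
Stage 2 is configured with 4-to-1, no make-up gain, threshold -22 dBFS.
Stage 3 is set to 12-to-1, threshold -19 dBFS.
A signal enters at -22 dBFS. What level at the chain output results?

-28 dBFS

Stage 1: overshoot 16 dB → 16/8 = 2 dB → -36 dBFS; +8 dB make-up → -28 dBFS.
Stage 2: -28 dBFS ≤ -22 dBFS, so stage 2 doesn't engage; output -28 dBFS.
Stage 3: below threshold (-28 ≤ -19); passes unchanged; output -28 dBFS.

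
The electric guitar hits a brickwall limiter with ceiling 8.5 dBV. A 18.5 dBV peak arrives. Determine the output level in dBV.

The limiter clamps the peak to its 8.5 dBV ceiling.

8.5 dBV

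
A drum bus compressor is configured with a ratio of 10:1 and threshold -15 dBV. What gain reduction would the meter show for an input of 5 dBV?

5 dBV exceeds the threshold by 20 dB.
A 10:1 ratio leaves 2 dB of that excess.
GR = overshoot in − overshoot out = 20 − 2 = 18 dB.

18 dB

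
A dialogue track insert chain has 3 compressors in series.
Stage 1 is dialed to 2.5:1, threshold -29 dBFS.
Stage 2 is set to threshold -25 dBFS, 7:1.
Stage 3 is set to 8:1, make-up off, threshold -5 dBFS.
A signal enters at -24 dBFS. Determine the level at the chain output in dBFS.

Stage 1: overshoot 5 dB → 5/2.5 = 2 dB → -27 dBFS.
Stage 2: below threshold (-27 ≤ -25); passes unchanged; output -27 dBFS.
Stage 3: -27 dBFS ≤ -5 dBFS, so stage 3 doesn't engage; output -27 dBFS.

-27 dBFS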